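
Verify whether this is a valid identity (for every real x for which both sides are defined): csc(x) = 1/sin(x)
Claim: csc(x) = 1/sin(x).
Reasoning: csc(x) is by definition the reciprocal of sin(x), wherever sin(x) ≠ 0.
So the two sides agree for every real x for which both sides are defined.

Conclusion: Yes, this is an identity.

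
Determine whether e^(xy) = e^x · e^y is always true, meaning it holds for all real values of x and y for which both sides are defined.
No, this is NOT an identity.

Claim: e^(xy) = e^x · e^y.
Test a specific point where both sides are defined: x = 4, y = 1/2.
LHS = e^(xy) ≈ 7.3891
RHS = e^x · e^y ≈ 90.0171
Since 7.3891 ≠ 90.0171, the equation fails at this point, so it cannot hold for all real values of x and y for which both sides are defined.
e^x · e^y = e^(x+y), not e^(xy).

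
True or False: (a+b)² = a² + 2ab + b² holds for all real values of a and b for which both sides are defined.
Claim: (a+b)² = a² + 2ab + b².
Reasoning: Expand: (a+b)² = (a+b)(a+b) = a·a + a·b + b·a + b·b = a² + 2ab + b².
So the two sides agree for all real values of a and b for which both sides are defined.

Conclusion: True.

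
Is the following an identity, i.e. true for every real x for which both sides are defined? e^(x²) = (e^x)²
No, this is NOT an identity.

Claim: e^(x²) = (e^x)².
Test a specific point where both sides are defined: x = -1.
LHS = e^(x²) ≈ 2.7183
RHS = (e^x)² ≈ 0.1353
Since 2.7183 ≠ 0.1353, the equation fails at this point, so it cannot hold for every real x for which both sides are defined.
(e^x)² = e^(2x), and 2x ≠ x² in general.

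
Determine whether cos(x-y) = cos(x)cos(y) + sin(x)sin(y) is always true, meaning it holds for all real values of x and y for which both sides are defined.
Claim: cos(x-y) = cos(x)cos(y) + sin(x)sin(y).
Reasoning: Replace y by -y in cos(x+y) = cos(x)cos(y) - sin(x)sin(y) and use cos(-y) = cos(y), sin(-y) = -sin(y): cos(x-y) = cos(x)cos(y) + sin(x)sin(y).
So the two sides agree for all real values of x and y for which both sides are defined.

Conclusion: Yes, this is an identity.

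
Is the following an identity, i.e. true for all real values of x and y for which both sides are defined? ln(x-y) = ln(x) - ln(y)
No, this is NOT an identity.

Claim: ln(x-y) = ln(x) - ln(y).
Test a specific point where both sides are defined: x = 2, y = 3/2.
LHS = ln(x-y) ≈ -0.6931
RHS = ln(x) - ln(y) ≈ 0.2877
Since -0.6931 ≠ 0.2877, the equation fails at this point, so it cannot hold for all real values of x and y for which both sides are defined.
ln(x) - ln(y) = ln(x/y), not ln(x-y).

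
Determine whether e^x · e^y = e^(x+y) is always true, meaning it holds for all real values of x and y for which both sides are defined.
Claim: e^x · e^y = e^(x+y).
Reasoning: This is the law of exponents for a common base: multiplying powers adds exponents. E.g. from the series, (Σ x^j/j!)(Σ y^k/k!) = Σ_m (Σ_{j+k=m} x^j y^k/(j!k!)) = Σ_m (x+y)^m/m! by the binomial theorem.
So the two sides agree for all real values of x and y for which both sides are defined.

Conclusion: Yes, this is an identity.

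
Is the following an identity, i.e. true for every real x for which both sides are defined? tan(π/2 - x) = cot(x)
Yes, this is an identity.

Claim: tan(π/2 - x) = cot(x).
Reasoning: tan(π/2 - x) = sin(π/2 - x)/cos(π/2 - x) = cos(x)/sin(x) = cot(x), using the cofunction identities sin(π/2 - x) = cos(x) and cos(π/2 - x) = sin(x).
So the two sides agree for every real x for which both sides are defined.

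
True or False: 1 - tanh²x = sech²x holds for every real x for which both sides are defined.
Claim: 1 - tanh²x = sech²x.
Reasoning: Divide cosh²x - sinh²x = 1 through by cosh²x (never zero): 1 - tanh²x = 1/cosh²x = sech²x.
So the two sides agree for every real x for which both sides are defined.

Conclusion: True.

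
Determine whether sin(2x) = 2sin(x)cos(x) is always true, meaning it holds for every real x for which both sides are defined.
Yes, this is an identity.

Claim: sin(2x) = 2sin(x)cos(x).
Reasoning: Put y = x in the addition formula sin(x+y) = sin(x)cos(y) + cos(x)sin(y): sin(2x) = sin(x)cos(x) + cos(x)sin(x) = 2sin(x)cos(x).
So the two sides agree for every real x for which both sides are defined.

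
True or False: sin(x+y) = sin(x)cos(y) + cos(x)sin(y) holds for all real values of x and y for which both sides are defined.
True.

Claim: sin(x+y) = sin(x)cos(y) + cos(x)sin(y).
Reasoning: By Euler's formula e^(i(x+y)) = e^(ix)·e^(iy) = (cos x + i·sin x)(cos y + i·sin y). The imaginary part of the left side is sin(x+y); the imaginary part of the product is sin(x)cos(y) + cos(x)sin(y).
So the two sides agree for all real values of x and y for which both sides are defined.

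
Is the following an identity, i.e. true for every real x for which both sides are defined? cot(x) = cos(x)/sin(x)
Yes, this is an identity.

Claim: cot(x) = cos(x)/sin(x).
Reasoning: cot(x) is defined as 1/tan(x) = 1/(sin(x)/cos(x)) = cos(x)/sin(x), wherever sin(x) ≠ 0.
So the two sides agree for every real x for which both sides are defined.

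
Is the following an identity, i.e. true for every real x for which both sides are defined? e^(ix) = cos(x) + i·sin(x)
Yes, this is an identity.

Claim: e^(ix) = cos(x) + i·sin(x).
Reasoning: Euler's formula. Expand e^(ix) = Σ (ix)^k / k!. Since i² = -1, the even-k terms are Σ (-1)^m x^(2m)/(2m)! = cos(x) and the odd-k terms are i · Σ (-1)^m x^(2m+1)/(2m+1)! = i·sin(x).
So the two sides agree for every real x for which both sides are defined.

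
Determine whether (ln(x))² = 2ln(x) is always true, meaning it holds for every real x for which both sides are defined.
No, this is NOT an identity.

Claim: (ln(x))² = 2ln(x).
Test a specific point where both sides are defined: x = 4.
LHS = (ln(x))² ≈ 1.9218
RHS = 2ln(x) ≈ 2.7726
Since 1.9218 ≠ 2.7726, the equation fails at this point, so it cannot hold for every real x for which both sides are defined.
2ln(x) equals ln(x²), which is not the same as (ln x)².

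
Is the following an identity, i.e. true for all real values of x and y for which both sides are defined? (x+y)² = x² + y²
Claim: (x+y)² = x² + y².
Test a specific point where both sides are defined: x = 1/2, y = 3/2.
LHS = (x+y)² ≈ 4.0000
RHS = x² + y² ≈ 2.5000
Since 4.0000 ≠ 2.5000, the equation fails at this point, so it cannot hold for all real values of x and y for which both sides are defined.
The correct expansion is (x+y)² = x² + 2xy + y²; the cross term 2xy is missing.

Conclusion: No, this is NOT an identity.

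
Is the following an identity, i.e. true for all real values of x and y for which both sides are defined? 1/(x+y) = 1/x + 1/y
Claim: 1/(x+y) = 1/x + 1/y.
Test a specific point where both sides are defined: x = 5, y = -3.
LHS = 1/(x+y) ≈ 0.5000
RHS = 1/x + 1/y ≈ -0.1333
Since 0.5000 ≠ -0.1333, the equation fails at this point, so it cannot hold for all real values of x and y for which both sides are defined.
1/x + 1/y = (x+y)/(xy), which is not 1/(x+y).

Conclusion: No, this is NOT an identity.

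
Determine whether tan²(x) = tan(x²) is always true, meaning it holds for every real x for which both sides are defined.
No, this is NOT an identity.

Claim: tan²(x) = tan(x²).
Test a specific point where both sides are defined: x = 2π/3.
LHS = tan²(x) ≈ 3.0000
RHS = tan(x²) ≈ 2.9590
Since 3.0000 ≠ 2.9590, the equation fails at this point, so it cannot hold for every real x for which both sides are defined.
tan²(x) means (tan x)², squaring the output; tan(x²) squares the input. These are different functions.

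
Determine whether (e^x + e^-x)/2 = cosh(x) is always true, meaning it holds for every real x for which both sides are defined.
Claim: (e^x + e^-x)/2 = cosh(x).
Reasoning: This is exactly the definition of the hyperbolic cosine: cosh(x) := (e^x + e^-x)/2.
So the two sides agree for every real x for which both sides are defined.

Conclusion: Yes, this is an identity.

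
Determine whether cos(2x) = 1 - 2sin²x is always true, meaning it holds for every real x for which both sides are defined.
Yes, this is an identity.

Claim: cos(2x) = 1 - 2sin²x.
Reasoning: cos(2x) = cos²x - sin²x. Replace cos²x by 1 - sin²x: (1 - sin²x) - sin²x = 1 - 2sin²x.
So the two sides agree for every real x for which both sides are defined.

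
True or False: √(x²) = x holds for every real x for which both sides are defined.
Claim: √(x²) = x.
Test a specific point where both sides are defined: x = -2.
LHS = √(x²) ≈ 2.0000
RHS = x ≈ -2.0000
Since 2.0000 ≠ -2.0000, the equation fails at this point, so it cannot hold for every real x for which both sides are defined.
√(x²) = |x|, which differs from x whenever x < 0 (both sides are defined for every real x).

Conclusion: False.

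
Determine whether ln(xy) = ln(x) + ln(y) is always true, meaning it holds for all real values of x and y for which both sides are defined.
Yes, this is an identity.

Claim: ln(xy) = ln(x) + ln(y).
Reasoning: Both sides are simultaneously defined only when x, y > 0. Write x = e^p, y = e^q (p = ln x, q = ln y). Then xy = e^p · e^q = e^(p+q), so ln(xy) = p + q = ln(x) + ln(y).
So the two sides agree for all real values of x and y for which both sides are defined.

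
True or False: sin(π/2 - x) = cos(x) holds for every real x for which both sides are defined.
True.

Claim: sin(π/2 - x) = cos(x).
Reasoning: Use sin(u - v) = sin(u)cos(v) - cos(u)sin(v) with u = π/2, v = x: sin(π/2)cos(x) - cos(π/2)sin(x) = 1·cos(x) - 0·sin(x) = cos(x).
So the two sides agree for every real x for which both sides are defined.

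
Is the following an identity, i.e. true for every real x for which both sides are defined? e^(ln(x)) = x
Yes, this is an identity.

Claim: e^(ln(x)) = x.
Reasoning: For x > 0, ln(x) is by definition the exponent p such that e^p = x. Raising e to that exponent therefore returns x: e^(ln x) = x.
So the two sides agree for every real x for which both sides are defined.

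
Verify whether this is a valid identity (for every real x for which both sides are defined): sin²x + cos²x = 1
Claim: sin²x + cos²x = 1.
Reasoning: The point (cos x, sin x) lies on the unit circle X² + Y² = 1, so cos²x + sin²x = 1 for every real x.
So the two sides agree for every real x for which both sides are defined.

Conclusion: Yes, this is an identity.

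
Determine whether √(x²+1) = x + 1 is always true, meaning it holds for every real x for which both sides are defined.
Claim: √(x²+1) = x + 1.
Test a specific point where both sides are defined: x = -1.
LHS = √(x²+1) ≈ 1.4142
RHS = x + 1 ≈ 0.0000
Since 1.4142 ≠ 0.0000, the equation fails at this point, so it cannot hold for every real x for which both sides are defined.
(x+1)² = x² + 2x + 1 ≠ x² + 1 unless x = 0.

Conclusion: No, this is NOT an identity.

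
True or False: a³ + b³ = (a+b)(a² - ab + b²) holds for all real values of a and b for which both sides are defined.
True.

Claim: a³ + b³ = (a+b)(a² - ab + b²).
Reasoning: Expand the right side: (a+b)(a² - ab + b²) = a³ - a²b + ab² + a²b - ab² + b³ = a³ + b³ (the middle terms cancel in pairs).
So the two sides agree for all real values of a and b for which both sides are defined.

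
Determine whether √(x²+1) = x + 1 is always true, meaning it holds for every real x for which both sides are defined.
Claim: √(x²+1) = x + 1.
Test a specific point where both sides are defined: x = 5.
LHS = √(x²+1) ≈ 5.0990
RHS = x + 1 ≈ 6.0000
Since 5.0990 ≠ 6.0000, the equation fails at this point, so it cannot hold for every real x for which both sides are defined.
(x+1)² = x² + 2x + 1 ≠ x² + 1 unless x = 0.

Conclusion: No, this is NOT an identity.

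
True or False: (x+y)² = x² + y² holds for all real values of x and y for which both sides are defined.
False.

Claim: (x+y)² = x² + y².
Test a specific point where both sides are defined: x = -3, y = 5.
LHS = (x+y)² ≈ 4.0000
RHS = x² + y² ≈ 34.0000
Since 4.0000 ≠ 34.0000, the equation fails at this point, so it cannot hold for all real values of x and y for which both sides are defined.
The correct expansion is (x+y)² = x² + 2xy + y²; the cross term 2xy is missing.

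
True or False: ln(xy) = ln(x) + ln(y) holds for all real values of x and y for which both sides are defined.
True.

Claim: ln(xy) = ln(x) + ln(y).
Reasoning: Both sides are simultaneously defined only when x, y > 0. Write x = e^p, y = e^q (p = ln x, q = ln y). Then xy = e^p · e^q = e^(p+q), so ln(xy) = p + q = ln(x) + ln(y).
So the two sides agree for all real values of x and y for which both sides are defined.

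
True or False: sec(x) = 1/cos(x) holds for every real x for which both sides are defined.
True.

Claim: sec(x) = 1/cos(x).
Reasoning: sec(x) is by definition the reciprocal of cos(x), wherever cos(x) ≠ 0.
So the two sides agree for every real x for which both sides are defined.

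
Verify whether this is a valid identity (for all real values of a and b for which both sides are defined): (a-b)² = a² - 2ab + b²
Yes, this is an identity.

Claim: (a-b)² = a² - 2ab + b².
Reasoning: Expand: (a-b)² = (a-b)(a-b) = a·a - a·b - b·a + b·b = a² - 2ab + b².
So the two sides agree for all real values of a and b for which both sides are defined.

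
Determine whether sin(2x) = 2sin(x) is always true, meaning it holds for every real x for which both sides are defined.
No, this is NOT an identity.

Claim: sin(2x) = 2sin(x).
Test a specific point where both sides are defined: x = π/2.
LHS = sin(2x) ≈ 0.0000
RHS = 2sin(x) ≈ 2.0000
Since 0.0000 ≠ 2.0000, the equation fails at this point, so it cannot hold for every real x for which both sides are defined.
The correct double-angle formula is sin(2x) = 2sin(x)cos(x).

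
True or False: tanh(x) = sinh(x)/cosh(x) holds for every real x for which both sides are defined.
True.

Claim: tanh(x) = sinh(x)/cosh(x).
Reasoning: tanh(x) is defined as sinh(x)/cosh(x) = (e^x - e^-x)/(e^x + e^-x); cosh(x) ≥ 1 is never zero, so this holds for every real x.
So the two sides agree for every real x for which both sides are defined.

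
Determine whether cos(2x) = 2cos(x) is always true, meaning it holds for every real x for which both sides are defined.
No, this is NOT an identity.

Claim: cos(2x) = 2cos(x).
Test a specific point where both sides are defined: x = -π/3.
LHS = cos(2x) ≈ -0.5000
RHS = 2cos(x) ≈ 1.0000
Since -0.5000 ≠ 1.0000, the equation fails at this point, so it cannot hold for every real x for which both sides are defined.
The correct double-angle formula is cos(2x) = cos²x - sin²x.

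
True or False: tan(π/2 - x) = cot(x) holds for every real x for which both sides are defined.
Claim: tan(π/2 - x) = cot(x).
Reasoning: tan(π/2 - x) = sin(π/2 - x)/cos(π/2 - x) = cos(x)/sin(x) = cot(x), using the cofunction identities sin(π/2 - x) = cos(x) and cos(π/2 - x) = sin(x).
So the two sides agree for every real x for which both sides are defined.

Conclusion: True.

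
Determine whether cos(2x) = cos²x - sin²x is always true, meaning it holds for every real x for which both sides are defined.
Claim: cos(2x) = cos²x - sin²x.
Reasoning: Put y = x in the addition formula cos(x+y) = cos(x)cos(y) - sin(x)sin(y): cos(2x) = cos²x - sin²x.
So the two sides agree for every real x for which both sides are defined.

Conclusion: Yes, this is an identity.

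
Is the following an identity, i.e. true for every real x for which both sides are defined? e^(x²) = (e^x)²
Claim: e^(x²) = (e^x)².
Test a specific point where both sides are defined: x = 3/2.
LHS = e^(x²) ≈ 9.4877
RHS = (e^x)² ≈ 20.0855
Since 9.4877 ≠ 20.0855, the equation fails at this point, so it cannot hold for every real x for which both sides are defined.
(e^x)² = e^(2x), and 2x ≠ x² in general.

Conclusion: No, this is NOT an identity.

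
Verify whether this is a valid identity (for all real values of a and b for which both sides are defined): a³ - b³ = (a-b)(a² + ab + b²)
Yes, this is an identity.

Claim: a³ - b³ = (a-b)(a² + ab + b²).
Reasoning: Expand the right side: (a-b)(a² + ab + b²) = a³ + a²b + ab² - a²b - ab² - b³ = a³ - b³ (the middle terms cancel in pairs).
So the two sides agree for all real values of a and b for which both sides are defined.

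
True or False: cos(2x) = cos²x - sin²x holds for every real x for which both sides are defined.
Claim: cos(2x) = cos²x - sin²x.
Reasoning: Put y = x in the addition formula cos(x+y) = cos(x)cos(y) - sin(x)sin(y): cos(2x) = cos²x - sin²x.
So the two sides agree for every real x for which both sides are defined.

Conclusion: True.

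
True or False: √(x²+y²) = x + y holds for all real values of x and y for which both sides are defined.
False.

Claim: √(x²+y²) = x + y.
Test a specific point where both sides are defined: x = 5, y = 1.
LHS = √(x²+y²) ≈ 5.0990
RHS = x + y ≈ 6.0000
Since 5.0990 ≠ 6.0000, the equation fails at this point, so it cannot hold for all real values of x and y for which both sides are defined.
(x+y)² = x² + 2xy + y², not x² + y², so the square root does not split this way.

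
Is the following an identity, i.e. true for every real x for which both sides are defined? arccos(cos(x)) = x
No, this is NOT an identity.

Claim: arccos(cos(x)) = x.
Test a specific point where both sides are defined: x = -π/6.
LHS = arccos(cos(x)) ≈ 0.5236
RHS = x ≈ -0.5236
Since 0.5236 ≠ -0.5236, the equation fails at this point, so it cannot hold for every real x for which both sides are defined.
arccos only returns values in [0, π], so arccos(cos(x)) = x holds only for x in that interval, not for all real x.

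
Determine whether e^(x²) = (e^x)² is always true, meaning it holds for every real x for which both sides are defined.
Claim: e^(x²) = (e^x)².
Test a specific point where both sides are defined: x = 1.
LHS = e^(x²) ≈ 2.7183
RHS = (e^x)² ≈ 7.3891
Since 2.7183 ≠ 7.3891, the equation fails at this point, so it cannot hold for every real x for which both sides are defined.
(e^x)² = e^(2x), and 2x ≠ x² in general.

Conclusion: No, this is NOT an identity.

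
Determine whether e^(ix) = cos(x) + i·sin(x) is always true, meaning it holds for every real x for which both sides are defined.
Claim: e^(ix) = cos(x) + i·sin(x).
Reasoning: Euler's formula. Expand e^(ix) = Σ (ix)^k / k!. Since i² = -1, the even-k terms are Σ (-1)^m x^(2m)/(2m)! = cos(x) and the odd-k terms are i · Σ (-1)^m x^(2m+1)/(2m+1)! = i·sin(x).
So the two sides agree for every real x for which both sides are defined.

Conclusion: Yes, this is an identity.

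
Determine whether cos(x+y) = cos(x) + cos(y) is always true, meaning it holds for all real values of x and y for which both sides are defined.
Claim: cos(x+y) = cos(x) + cos(y).
Test a specific point where both sides are defined: x = 2π/3, y = -π/6.
LHS = cos(x+y) ≈ 0.0000
RHS = cos(x) + cos(y) ≈ 0.3660
Since 0.0000 ≠ 0.3660, the equation fails at this point, so it cannot hold for all real values of x and y for which both sides are defined.
The correct expansion is cos(x+y) = cos(x)cos(y) - sin(x)sin(y); cosine is not additive.

Conclusion: No, this is NOT an identity.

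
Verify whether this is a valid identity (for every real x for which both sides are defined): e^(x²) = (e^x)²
Claim: e^(x²) = (e^x)².
Test a specific point where both sides are defined: x = 1/2.
LHS = e^(x²) ≈ 1.2840
RHS = (e^x)² ≈ 2.7183
Since 1.2840 ≠ 2.7183, the equation fails at this point, so it cannot hold for every real x for which both sides are defined.
(e^x)² = e^(2x), and 2x ≠ x² in general.

Conclusion: No, this is NOT an identity.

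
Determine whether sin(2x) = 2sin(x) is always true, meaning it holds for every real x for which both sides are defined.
No, this is NOT an identity.

Claim: sin(2x) = 2sin(x).
Test a specific point where both sides are defined: x = -π/6.
LHS = sin(2x) ≈ -0.8660
RHS = 2sin(x) ≈ -1.0000
Since -0.8660 ≠ -1.0000, the equation fails at this point, so it cannot hold for every real x for which both sides are defined.
The correct double-angle formula is sin(2x) = 2sin(x)cos(x).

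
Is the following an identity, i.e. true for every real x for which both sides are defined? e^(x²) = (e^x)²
Claim: e^(x²) = (e^x)².
Test a specific point where both sides are defined: x = -1.
LHS = e^(x²) ≈ 2.7183
RHS = (e^x)² ≈ 0.1353
Since 2.7183 ≠ 0.1353, the equation fails at this point, so it cannot hold for every real x for which both sides are defined.
(e^x)² = e^(2x), and 2x ≠ x² in general.

Conclusion: No, this is NOT an identity.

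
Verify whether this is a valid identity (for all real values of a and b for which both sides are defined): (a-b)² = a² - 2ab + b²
Claim: (a-b)² = a² - 2ab + b².
Reasoning: Expand: (a-b)² = (a-b)(a-b) = a·a - a·b - b·a + b·b = a² - 2ab + b².
So the two sides agree for all real values of a and b for which both sides are defined.

Conclusion: Yes, this is an identity.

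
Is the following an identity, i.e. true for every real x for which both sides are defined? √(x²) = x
No, this is NOT an identity.

Claim: √(x²) = x.
Test a specific point where both sides are defined: x = -1.
LHS = √(x²) ≈ 1.0000
RHS = x ≈ -1.0000
Since 1.0000 ≠ -1.0000, the equation fails at this point, so it cannot hold for every real x for which both sides are defined.
√(x²) = |x|, which differs from x whenever x < 0 (both sides are defined for every real x).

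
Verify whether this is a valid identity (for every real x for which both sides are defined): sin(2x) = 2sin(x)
Claim: sin(2x) = 2sin(x).
Test a specific point where both sides are defined: x = 3π/4.
LHS = sin(2x) ≈ -1.0000
RHS = 2sin(x) ≈ 1.4142
Since -1.0000 ≠ 1.4142, the equation fails at this point, so it cannot hold for every real x for which both sides are defined.
The correct double-angle formula is sin(2x) = 2sin(x)cos(x).

Conclusion: No, this is NOT an identity.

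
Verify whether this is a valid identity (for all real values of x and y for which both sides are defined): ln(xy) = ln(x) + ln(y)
Claim: ln(xy) = ln(x) + ln(y).
Reasoning: Both sides are simultaneously defined only when x, y > 0. Write x = e^p, y = e^q (p = ln x, q = ln y). Then xy = e^p · e^q = e^(p+q), so ln(xy) = p + q = ln(x) + ln(y).
So the two sides agree for all real values of x and y for which both sides are defined.

Conclusion: Yes, this is an identity.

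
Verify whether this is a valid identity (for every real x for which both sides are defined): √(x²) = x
No, this is NOT an identity.

Claim: √(x²) = x.
Test a specific point where both sides are defined: x = -2.
LHS = √(x²) ≈ 2.0000
RHS = x ≈ -2.0000
Since 2.0000 ≠ -2.0000, the equation fails at this point, so it cannot hold for every real x for which both sides are defined.
√(x²) = |x|, which differs from x whenever x < 0 (both sides are defined for every real x).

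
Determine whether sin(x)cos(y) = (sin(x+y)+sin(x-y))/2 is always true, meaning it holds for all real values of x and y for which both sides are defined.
Claim: sin(x)cos(y) = (sin(x+y)+sin(x-y))/2.
Reasoning: sin(x+y) = sin(x)cos(y) + cos(x)sin(y) and sin(x-y) = sin(x)cos(y) - cos(x)sin(y). Adding, sin(x+y) + sin(x-y) = 2sin(x)cos(y); divide by 2.
So the two sides agree for all real values of x and y for which both sides are defined.

Conclusion: Yes, this is an identity.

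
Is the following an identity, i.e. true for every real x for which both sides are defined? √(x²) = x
Claim: √(x²) = x.
Test a specific point where both sides are defined: x = -2.
LHS = √(x²) ≈ 2.0000
RHS = x ≈ -2.0000
Since 2.0000 ≠ -2.0000, the equation fails at this point, so it cannot hold for every real x for which both sides are defined.
√(x²) = |x|, which differs from x whenever x < 0 (both sides are defined for every real x).

Conclusion: No, this is NOT an identity.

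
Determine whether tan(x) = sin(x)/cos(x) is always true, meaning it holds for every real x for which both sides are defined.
Claim: tan(x) = sin(x)/cos(x).
Reasoning: For an angle x whose terminal point on the unit circle is (cos x, sin x), tan(x) is defined as the ratio (second coordinate)/(first coordinate) = sin(x)/cos(x), wherever cos(x) ≠ 0.
So the two sides agree for every real x for which both sides are defined.

Conclusion: Yes, this is an identity.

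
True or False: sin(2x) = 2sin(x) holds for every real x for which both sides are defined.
Claim: sin(2x) = 2sin(x).
Test a specific point where both sides are defined: x = 2π/3.
LHS = sin(2x) ≈ -0.8660
RHS = 2sin(x) ≈ 1.7321
Since -0.8660 ≠ 1.7321, the equation fails at this point, so it cannot hold for every real x for which both sides are defined.
The correct double-angle formula is sin(2x) = 2sin(x)cos(x).

Conclusion: False.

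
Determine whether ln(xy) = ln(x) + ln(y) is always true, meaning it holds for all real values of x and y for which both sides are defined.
Yes, this is an identity.

Claim: ln(xy) = ln(x) + ln(y).
Reasoning: Both sides are simultaneously defined only when x, y > 0. Write x = e^p, y = e^q (p = ln x, q = ln y). Then xy = e^p · e^q = e^(p+q), so ln(xy) = p + q = ln(x) + ln(y).
So the two sides agree for all real values of x and y for which both sides are defined.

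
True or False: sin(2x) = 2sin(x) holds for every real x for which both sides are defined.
Claim: sin(2x) = 2sin(x).
Test a specific point where both sides are defined: x = π/6.
LHS = sin(2x) ≈ 0.8660
RHS = 2sin(x) ≈ 1.0000
Since 0.8660 ≠ 1.0000, the equation fails at this point, so it cannot hold for every real x for which both sides are defined.
The correct double-angle formula is sin(2x) = 2sin(x)cos(x).

Conclusion: False.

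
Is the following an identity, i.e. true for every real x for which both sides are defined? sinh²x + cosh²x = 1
No, this is NOT an identity.

Claim: sinh²x + cosh²x = 1.
Test a specific point where both sides are defined: x = 4.
LHS = sinh²x + cosh²x ≈ 1490.4792
RHS = 1 ≈ 1.0000
Since 1490.4792 ≠ 1.0000, the equation fails at this point, so it cannot hold for every real x for which both sides are defined.
The correct hyperbolic identity is cosh²x - sinh²x = 1 (a difference); the sum sinh²x + cosh²x equals cosh(2x).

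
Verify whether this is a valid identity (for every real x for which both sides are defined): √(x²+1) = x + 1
No, this is NOT an identity.

Claim: √(x²+1) = x + 1.
Test a specific point where both sides are defined: x = -3.
LHS = √(x²+1) ≈ 3.1623
RHS = x + 1 ≈ -2.0000
Since 3.1623 ≠ -2.0000, the equation fails at this point, so it cannot hold for every real x for which both sides are defined.
(x+1)² = x² + 2x + 1 ≠ x² + 1 unless x = 0.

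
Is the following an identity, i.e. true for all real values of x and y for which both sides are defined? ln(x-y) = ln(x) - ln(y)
Claim: ln(x-y) = ln(x) - ln(y).
Test a specific point where both sides are defined: x = 3, y = 1.
LHS = ln(x-y) ≈ 0.6931
RHS = ln(x) - ln(y) ≈ 1.0986
Since 0.6931 ≠ 1.0986, the equation fails at this point, so it cannot hold for all real values of x and y for which both sides are defined.
ln(x) - ln(y) = ln(x/y), not ln(x-y).

Conclusion: No, this is NOT an identity.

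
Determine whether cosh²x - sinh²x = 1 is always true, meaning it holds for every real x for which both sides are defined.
Claim: cosh²x - sinh²x = 1.
Reasoning: With cosh(x) = (e^x + e^-x)/2 and sinh(x) = (e^x - e^-x)/2: cosh²x = (e^(2x) + 2 + e^(-2x))/4 and sinh²x = (e^(2x) - 2 + e^(-2x))/4. Subtracting leaves 4/4 = 1.
So the two sides agree for every real x for which both sides are defined.

Conclusion: Yes, this is an identity.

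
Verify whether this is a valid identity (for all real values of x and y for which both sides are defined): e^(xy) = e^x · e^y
No, this is NOT an identity.

Claim: e^(xy) = e^x · e^y.
Test a specific point where both sides are defined: x = 3, y = 1/2.
LHS = e^(xy) ≈ 4.4817
RHS = e^x · e^y ≈ 33.1155
Since 4.4817 ≠ 33.1155, the equation fails at this point, so it cannot hold for all real values of x and y for which both sides are defined.
e^x · e^y = e^(x+y), not e^(xy).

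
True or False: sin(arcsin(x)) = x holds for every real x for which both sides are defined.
True.

Claim: sin(arcsin(x)) = x.
Reasoning: For -1 ≤ x ≤ 1 (where arcsin is defined), arcsin(x) is by definition an angle whose sine equals x. Taking the sine of that angle returns x. (Note the other order, arcsin(sin x) = x, is NOT an identity.)
So the two sides agree for every real x for which both sides are defined.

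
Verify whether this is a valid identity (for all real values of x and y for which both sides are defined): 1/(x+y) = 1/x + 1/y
Claim: 1/(x+y) = 1/x + 1/y.
Test a specific point where both sides are defined: x = -1, y = 5.
LHS = 1/(x+y) ≈ 0.2500
RHS = 1/x + 1/y ≈ -0.8000
Since 0.2500 ≠ -0.8000, the equation fails at this point, so it cannot hold for all real values of x and y for which both sides are defined.
1/x + 1/y = (x+y)/(xy), which is not 1/(x+y).

Conclusion: No, this is NOT an identity.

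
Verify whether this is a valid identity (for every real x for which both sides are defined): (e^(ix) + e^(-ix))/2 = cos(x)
Yes, this is an identity.

Claim: (e^(ix) + e^(-ix))/2 = cos(x).
Reasoning: By Euler's formula e^(ix) = cos(x) + i·sin(x) and e^(-ix) = cos(x) - i·sin(x). Adding cancels the sine terms: e^(ix) + e^(-ix) = 2cos(x); divide by 2.
So the two sides agree for every real x for which both sides are defined.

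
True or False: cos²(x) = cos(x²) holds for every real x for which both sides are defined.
False.

Claim: cos²(x) = cos(x²).
Test a specific point where both sides are defined: x = 2π/3.
LHS = cos²(x) ≈ 0.2500
RHS = cos(x²) ≈ -0.3202
Since 0.2500 ≠ -0.3202, the equation fails at this point, so it cannot hold for every real x for which both sides are defined.
cos²(x) means (cos x)², squaring the output; cos(x²) squares the input. These are different functions.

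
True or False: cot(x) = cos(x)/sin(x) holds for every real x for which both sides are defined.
True.

Claim: cot(x) = cos(x)/sin(x).
Reasoning: cot(x) is defined as 1/tan(x) = 1/(sin(x)/cos(x)) = cos(x)/sin(x), wherever sin(x) ≠ 0.
So the two sides agree for every real x for which both sides are defined.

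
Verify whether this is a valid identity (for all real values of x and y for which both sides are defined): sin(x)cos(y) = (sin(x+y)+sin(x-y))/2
Claim: sin(x)cos(y) = (sin(x+y)+sin(x-y))/2.
Reasoning: sin(x+y) = sin(x)cos(y) + cos(x)sin(y) and sin(x-y) = sin(x)cos(y) - cos(x)sin(y). Adding, sin(x+y) + sin(x-y) = 2sin(x)cos(y); divide by 2.
So the two sides agree for all real values of x and y for which both sides are defined.

Conclusion: Yes, this is an identity.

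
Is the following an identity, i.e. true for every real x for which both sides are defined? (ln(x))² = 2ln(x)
No, this is NOT an identity.

Claim: (ln(x))² = 2ln(x).
Test a specific point where both sides are defined: x = 1/2.
LHS = (ln(x))² ≈ 0.4805
RHS = 2ln(x) ≈ -1.3863
Since 0.4805 ≠ -1.3863, the equation fails at this point, so it cannot hold for every real x for which both sides are defined.
2ln(x) equals ln(x²), which is not the same as (ln x)².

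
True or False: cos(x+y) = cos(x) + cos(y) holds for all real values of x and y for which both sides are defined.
False.

Claim: cos(x+y) = cos(x) + cos(y).
Test a specific point where both sides are defined: x = -π/3, y = -π/2.
LHS = cos(x+y) ≈ -0.8660
RHS = cos(x) + cos(y) ≈ 0.5000
Since -0.8660 ≠ 0.5000, the equation fails at this point, so it cannot hold for all real values of x and y for which both sides are defined.
The correct expansion is cos(x+y) = cos(x)cos(y) - sin(x)sin(y); cosine is not additive.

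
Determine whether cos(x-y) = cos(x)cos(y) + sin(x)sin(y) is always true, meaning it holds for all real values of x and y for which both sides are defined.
Yes, this is an identity.

Claim: cos(x-y) = cos(x)cos(y) + sin(x)sin(y).
Reasoning: Replace y by -y in cos(x+y) = cos(x)cos(y) - sin(x)sin(y) and use cos(-y) = cos(y), sin(-y) = -sin(y): cos(x-y) = cos(x)cos(y) + sin(x)sin(y).
So the two sides agree for all real values of x and y for which both sides are defined.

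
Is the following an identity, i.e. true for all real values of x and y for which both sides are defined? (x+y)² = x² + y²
No, this is NOT an identity.

Claim: (x+y)² = x² + y².
Test a specific point where both sides are defined: x = 5, y = 4.
LHS = (x+y)² ≈ 81.0000
RHS = x² + y² ≈ 41.0000
Since 81.0000 ≠ 41.0000, the equation fails at this point, so it cannot hold for all real values of x and y for which both sides are defined.
The correct expansion is (x+y)² = x² + 2xy + y²; the cross term 2xy is missing.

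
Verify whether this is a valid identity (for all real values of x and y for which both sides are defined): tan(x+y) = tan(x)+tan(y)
No, this is NOT an identity.

Claim: tan(x+y) = tan(x)+tan(y).
Test a specific point where both sides are defined: x = -π/6, y = π/4.
LHS = tan(x+y) ≈ 0.2679
RHS = tan(x)+tan(y) ≈ 0.4226
Since 0.2679 ≠ 0.4226, the equation fails at this point, so it cannot hold for all real values of x and y for which both sides are defined.
The correct formula is tan(x+y) = (tan(x) + tan(y))/(1 - tan(x)tan(y)).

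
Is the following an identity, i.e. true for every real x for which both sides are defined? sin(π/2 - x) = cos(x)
Claim: sin(π/2 - x) = cos(x).
Reasoning: Use sin(u - v) = sin(u)cos(v) - cos(u)sin(v) with u = π/2, v = x: sin(π/2)cos(x) - cos(π/2)sin(x) = 1·cos(x) - 0·sin(x) = cos(x).
So the two sides agree for every real x for which both sides are defined.

Conclusion: Yes, this is an identity.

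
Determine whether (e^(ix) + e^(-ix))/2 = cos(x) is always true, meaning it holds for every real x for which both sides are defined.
Claim: (e^(ix) + e^(-ix))/2 = cos(x).
Reasoning: By Euler's formula e^(ix) = cos(x) + i·sin(x) and e^(-ix) = cos(x) - i·sin(x). Adding cancels the sine terms: e^(ix) + e^(-ix) = 2cos(x); divide by 2.
So the two sides agree for every real x for which both sides are defined.

Conclusion: Yes, this is an identity.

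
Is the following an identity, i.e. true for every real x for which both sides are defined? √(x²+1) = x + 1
Claim: √(x²+1) = x + 1.
Test a specific point where both sides are defined: x = 3/2.
LHS = √(x²+1) ≈ 1.8028
RHS = x + 1 ≈ 2.5000
Since 1.8028 ≠ 2.5000, the equation fails at this point, so it cannot hold for every real x for which both sides are defined.
(x+1)² = x² + 2x + 1 ≠ x² + 1 unless x = 0.

Conclusion: No, this is NOT an identity.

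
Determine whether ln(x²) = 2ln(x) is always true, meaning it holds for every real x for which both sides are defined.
Yes, this is an identity.

Claim: ln(x²) = 2ln(x).
Reasoning: The right side requires x > 0. For x > 0, x² = (e^(ln x))² = e^(2ln x), so ln(x²) = 2ln(x). (For x < 0 the right side is undefined, so those values are outside the claim.)
So the two sides agree for every real x for which both sides are defined.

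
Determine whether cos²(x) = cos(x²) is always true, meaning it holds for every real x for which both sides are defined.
Claim: cos²(x) = cos(x²).
Test a specific point where both sides are defined: x = -π/3.
LHS = cos²(x) ≈ 0.2500
RHS = cos(x²) ≈ 0.4566
Since 0.2500 ≠ 0.4566, the equation fails at this point, so it cannot hold for every real x for which both sides are defined.
cos²(x) means (cos x)², squaring the output; cos(x²) squares the input. These are different functions.

Conclusion: No, this is NOT an identity.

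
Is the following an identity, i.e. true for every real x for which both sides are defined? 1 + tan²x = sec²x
Claim: 1 + tan²x = sec²x.
Reasoning: Start from sin²x + cos²x = 1 and divide every term by cos²x (allowed wherever tan x and sec x are defined): tan²x + 1 = 1/cos²x = sec²x.
So the two sides agree for every real x for which both sides are defined.

Conclusion: Yes, this is an identity.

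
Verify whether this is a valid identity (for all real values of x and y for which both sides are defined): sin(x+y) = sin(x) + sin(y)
Claim: sin(x+y) = sin(x) + sin(y).
Test a specific point where both sides are defined: x = π/2, y = -π/4.
LHS = sin(x+y) ≈ 0.7071
RHS = sin(x) + sin(y) ≈ 0.2929
Since 0.7071 ≠ 0.2929, the equation fails at this point, so it cannot hold for all real values of x and y for which both sides are defined.
The correct expansion is sin(x+y) = sin(x)cos(y) + cos(x)sin(y); sine is not additive.

Conclusion: No, this is NOT an identity.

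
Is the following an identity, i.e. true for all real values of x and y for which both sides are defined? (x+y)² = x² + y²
Claim: (x+y)² = x² + y².
Test a specific point where both sides are defined: x = 3, y = 3/2.
LHS = (x+y)² ≈ 20.2500
RHS = x² + y² ≈ 11.2500
Since 20.2500 ≠ 11.2500, the equation fails at this point, so it cannot hold for all real values of x and y for which both sides are defined.
The correct expansion is (x+y)² = x² + 2xy + y²; the cross term 2xy is missing.

Conclusion: No, this is NOT an identity.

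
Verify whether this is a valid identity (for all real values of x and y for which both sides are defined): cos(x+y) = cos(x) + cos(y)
No, this is NOT an identity.

Claim: cos(x+y) = cos(x) + cos(y).
Test a specific point where both sides are defined: x = π/3, y = π/6.
LHS = cos(x+y) ≈ 0.0000
RHS = cos(x) + cos(y) ≈ 1.3660
Since 0.0000 ≠ 1.3660, the equation fails at this point, so it cannot hold for all real values of x and y for which both sides are defined.
The correct expansion is cos(x+y) = cos(x)cos(y) - sin(x)sin(y); cosine is not additive.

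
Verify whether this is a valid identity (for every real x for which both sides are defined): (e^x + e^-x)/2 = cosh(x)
Claim: (e^x + e^-x)/2 = cosh(x).
Reasoning: This is exactly the definition of the hyperbolic cosine: cosh(x) := (e^x + e^-x)/2.
So the two sides agree for every real x for which both sides are defined.

Conclusion: Yes, this is an identity.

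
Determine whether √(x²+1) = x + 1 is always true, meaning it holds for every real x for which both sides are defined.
Claim: √(x²+1) = x + 1.
Test a specific point where both sides are defined: x = 4.
LHS = √(x²+1) ≈ 4.1231
RHS = x + 1 ≈ 5.0000
Since 4.1231 ≠ 5.0000, the equation fails at this point, so it cannot hold for every real x for which both sides are defined.
(x+1)² = x² + 2x + 1 ≠ x² + 1 unless x = 0.

Conclusion: No, this is NOT an identity.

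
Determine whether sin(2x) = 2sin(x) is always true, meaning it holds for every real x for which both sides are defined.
No, this is NOT an identity.

Claim: sin(2x) = 2sin(x).
Test a specific point where both sides are defined: x = -π/2.
LHS = sin(2x) ≈ 0.0000
RHS = 2sin(x) ≈ -2.0000
Since 0.0000 ≠ -2.0000, the equation fails at this point, so it cannot hold for every real x for which both sides are defined.
The correct double-angle formula is sin(2x) = 2sin(x)cos(x).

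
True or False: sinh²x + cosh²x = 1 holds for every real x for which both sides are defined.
Claim: sinh²x + cosh²x = 1.
Test a specific point where both sides are defined: x = 2.
LHS = sinh²x + cosh²x ≈ 27.3082
RHS = 1 ≈ 1.0000
Since 27.3082 ≠ 1.0000, the equation fails at this point, so it cannot hold for every real x for which both sides are defined.
The correct hyperbolic identity is cosh²x - sinh²x = 1 (a difference); the sum sinh²x + cosh²x equals cosh(2x).

Conclusion: False.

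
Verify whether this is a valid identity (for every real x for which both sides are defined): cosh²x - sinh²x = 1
Yes, this is an identity.

Claim: cosh²x - sinh²x = 1.
Reasoning: With cosh(x) = (e^x + e^-x)/2 and sinh(x) = (e^x - e^-x)/2: cosh²x = (e^(2x) + 2 + e^(-2x))/4 and sinh²x = (e^(2x) - 2 + e^(-2x))/4. Subtracting leaves 4/4 = 1.
So the two sides agree for every real x for which both sides are defined.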